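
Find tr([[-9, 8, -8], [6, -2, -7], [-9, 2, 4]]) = -7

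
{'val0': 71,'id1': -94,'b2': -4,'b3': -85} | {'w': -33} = {'val0': 71, 'id1': -94, 'b2': -4, 'b3': -85, 'w': -33}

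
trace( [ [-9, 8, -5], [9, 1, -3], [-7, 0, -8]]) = diagonal: (-9) + 1 + (-8)
= -16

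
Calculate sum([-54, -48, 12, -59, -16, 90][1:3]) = -36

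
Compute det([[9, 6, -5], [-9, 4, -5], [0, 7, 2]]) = 810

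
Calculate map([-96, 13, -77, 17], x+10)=[-86, 23, -67, 27]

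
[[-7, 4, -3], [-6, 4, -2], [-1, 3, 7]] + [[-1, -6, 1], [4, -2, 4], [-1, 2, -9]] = [[-8, -2, -2], [-2, 2, 2], [-2, 5, -2]]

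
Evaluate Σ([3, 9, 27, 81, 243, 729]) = 3 + 9 + 27 + 81 + 243 + 729
= 1092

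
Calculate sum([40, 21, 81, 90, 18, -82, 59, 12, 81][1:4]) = slice → [21, 81, 90]
21 + 81 + 90
= 192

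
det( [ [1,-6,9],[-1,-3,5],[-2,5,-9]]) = (1)*(1)*det([[-3, 5], [5, -9]]) + (-1)*(-6)*det([[-1, 5], [-2, -9]]) + (1)*(9)*det([[-1, -3], [-2, 5]])
= 2 + 114 + -99
= 17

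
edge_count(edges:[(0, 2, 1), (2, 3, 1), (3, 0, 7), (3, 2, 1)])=4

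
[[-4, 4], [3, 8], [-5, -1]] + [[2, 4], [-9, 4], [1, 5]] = [[-2, 8], [-6, 12], [-4, 4]]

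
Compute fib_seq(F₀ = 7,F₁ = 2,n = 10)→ [7, 2, 9, 11, 20, 31, 51, 82, 133, 215]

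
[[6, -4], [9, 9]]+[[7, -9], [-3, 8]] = [[13, -13], [6, 17]]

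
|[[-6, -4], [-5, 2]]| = (-6)*(2) - (-4)*(-5)
= -32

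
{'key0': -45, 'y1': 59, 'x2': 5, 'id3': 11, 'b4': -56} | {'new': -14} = {'key0': -45, 'y1': 59, 'x2': 5, 'id3': 11, 'b4': -56, 'new': -14}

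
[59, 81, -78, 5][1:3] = [81, -78]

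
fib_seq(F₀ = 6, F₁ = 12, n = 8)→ F_2 = F_1 + F_0 = 18
F_3 = F_2 + F_1 = 30
F_4 = F_3 + F_2 = 48
...
= [6, 12, 18, 30, 48, 78, 126, 204]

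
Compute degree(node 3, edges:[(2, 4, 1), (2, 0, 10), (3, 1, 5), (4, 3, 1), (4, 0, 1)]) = incident: (3,1), (4,3)
= 2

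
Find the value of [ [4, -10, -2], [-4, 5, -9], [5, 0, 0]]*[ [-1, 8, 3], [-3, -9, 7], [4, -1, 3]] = C[0][0] = (4)*(-1) + (-10)*(-3) + (-2)*(4) = 18
C[0][1] = (4)*(8) + (-10)*(-9) + (-2)*(-1) = 124
C[0][2] = (4)*(3) + (-10)*(7) + (-2)*(3) = -64
C[1][0] = (-4)*(-1) + (5)*(-3) + (-9)*(4) = -47
C[1][1] = (-4)*(8) + (5)*(-9) + (-9)*(-1) = -68
C[1][2] = (-4)*(3) + (5)*(7) + (-9)*(3) = -4
... (3 more cells)
= [[18, 124, -64], [-47, -68, -4], [-5, 40, 15]]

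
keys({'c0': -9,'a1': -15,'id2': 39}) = ['c0', 'a1', 'id2']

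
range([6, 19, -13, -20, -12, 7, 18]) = 39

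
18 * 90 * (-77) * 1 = -124740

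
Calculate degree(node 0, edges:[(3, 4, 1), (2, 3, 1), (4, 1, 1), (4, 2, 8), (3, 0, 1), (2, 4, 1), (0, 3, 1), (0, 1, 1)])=3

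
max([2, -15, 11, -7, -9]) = 11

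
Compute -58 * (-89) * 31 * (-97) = -15522134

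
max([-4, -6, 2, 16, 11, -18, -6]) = 16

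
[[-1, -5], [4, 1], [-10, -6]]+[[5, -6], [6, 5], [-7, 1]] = [[4, -11], [10, 6], [-17, -5]]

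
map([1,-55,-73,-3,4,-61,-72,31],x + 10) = 1+10=11, -55+10=-45, -73+10=-63, -3+10=7, 4+10=14, -61+10=-51, -72+10=-62, 31+10=41
= [11, -45, -63, 7, 14, -51, -62, 41]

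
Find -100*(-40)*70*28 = 7840000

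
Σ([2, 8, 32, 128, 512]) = 682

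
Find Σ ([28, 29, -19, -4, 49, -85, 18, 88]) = 28 + 29 + (-19) + (-4) + 49 + (-85) + 18 + 88
= 104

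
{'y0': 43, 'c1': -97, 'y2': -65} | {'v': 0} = {'y0': 43, 'c1': -97, 'y2': -65, 'v': 0}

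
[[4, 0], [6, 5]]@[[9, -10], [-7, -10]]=[[36, -40], [19, -110]]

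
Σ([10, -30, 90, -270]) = -200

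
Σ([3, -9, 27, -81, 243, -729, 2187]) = 1641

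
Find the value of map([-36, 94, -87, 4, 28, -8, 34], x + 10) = -36+10=-26, 94+10=104, -87+10=-77, 4+10=14, 28+10=38, -8+10=2, 34+10=44
= [-26, 104, -77, 14, 38, 2, 44]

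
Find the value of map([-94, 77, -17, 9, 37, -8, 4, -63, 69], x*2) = -94*2=-188, 77*2=154, -17*2=-34, 9*2=18, 37*2=74, -8*2=-16, 4*2=8, -63*2=-126, 69*2=138
= [-188, 154, -34, 18, 74, -16, 8, -126, 138]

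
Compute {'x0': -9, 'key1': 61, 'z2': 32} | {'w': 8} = {'x0': -9, 'key1': 61, 'z2': 32, 'w': 8}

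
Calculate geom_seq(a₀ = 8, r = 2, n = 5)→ a_0 = 8*2^0 = 8
a_1 = 8*2^1 = 16
a_2 = 8*2^2 = 32
...
= [8, 16, 32, 64, 128]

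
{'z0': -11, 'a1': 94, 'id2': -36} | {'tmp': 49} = {'z0': -11, 'a1': 94, 'id2': -36, 'tmp': 49}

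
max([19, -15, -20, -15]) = 19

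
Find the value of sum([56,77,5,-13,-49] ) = 56 + 77 + 5 + (-13) + (-49)
= 76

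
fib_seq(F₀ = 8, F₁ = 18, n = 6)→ F_2 = F_1 + F_0 = 26
F_3 = F_2 + F_1 = 44
F_4 = F_3 + F_2 = 70
...
= [8, 18, 26, 44, 70, 114]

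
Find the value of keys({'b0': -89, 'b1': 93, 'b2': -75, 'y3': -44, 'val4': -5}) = ['b0', 'b1', 'b2', 'y3', 'val4']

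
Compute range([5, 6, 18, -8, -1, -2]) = 26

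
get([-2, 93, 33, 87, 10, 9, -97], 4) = 10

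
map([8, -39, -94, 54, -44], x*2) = 8*2=16, -39*2=-78, -94*2=-188, 54*2=108, -44*2=-88
= [16, -78, -188, 108, -88]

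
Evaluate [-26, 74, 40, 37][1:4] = [74, 40, 37]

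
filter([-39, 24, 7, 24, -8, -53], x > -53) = keep x where x > -53: -39✓, 24✓, 7✓, 24✓, -8✓, -53✗
= [-39, 24, 7, 24, -8]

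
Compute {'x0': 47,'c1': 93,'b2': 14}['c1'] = 93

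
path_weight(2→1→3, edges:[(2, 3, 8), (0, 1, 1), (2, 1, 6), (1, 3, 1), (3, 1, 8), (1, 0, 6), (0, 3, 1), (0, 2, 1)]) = 7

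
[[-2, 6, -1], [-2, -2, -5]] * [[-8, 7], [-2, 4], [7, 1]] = [[-3, 9], [-15, -27]]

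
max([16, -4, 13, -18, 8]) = 16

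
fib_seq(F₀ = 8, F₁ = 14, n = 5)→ [8, 14, 22, 36, 58]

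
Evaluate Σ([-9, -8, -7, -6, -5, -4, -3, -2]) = (-9) + (-8) + (-7) + (-6) + (-5) + (-4) + (-3) + (-2)
= -44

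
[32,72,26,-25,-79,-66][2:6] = [26, -25, -79, -66]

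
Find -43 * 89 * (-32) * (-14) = -1714496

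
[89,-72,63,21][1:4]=[-72, 63, 21]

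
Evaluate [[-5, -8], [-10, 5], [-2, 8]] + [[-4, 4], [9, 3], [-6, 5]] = [[-9, -4], [-1, 8], [-8, 13]]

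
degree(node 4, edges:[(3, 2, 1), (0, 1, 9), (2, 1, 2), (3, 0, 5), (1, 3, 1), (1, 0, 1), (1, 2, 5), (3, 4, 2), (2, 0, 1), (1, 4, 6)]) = 2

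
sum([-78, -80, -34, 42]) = -150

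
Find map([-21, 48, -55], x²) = (-21)²=441, (48)²=2304, (-55)²=3025
= [441, 2304, 3025]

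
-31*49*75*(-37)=4215225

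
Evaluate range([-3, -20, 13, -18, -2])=33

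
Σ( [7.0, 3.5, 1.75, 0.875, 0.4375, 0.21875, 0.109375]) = 13.890625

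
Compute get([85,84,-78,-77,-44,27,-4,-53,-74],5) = 27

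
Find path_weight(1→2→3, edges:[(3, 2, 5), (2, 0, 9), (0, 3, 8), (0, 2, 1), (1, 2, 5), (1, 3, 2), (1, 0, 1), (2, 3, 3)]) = w(1→2)=5 + w(2→3)=3
= 8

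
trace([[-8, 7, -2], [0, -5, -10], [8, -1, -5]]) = diagonal: (-8) + (-5) + (-5)
= -18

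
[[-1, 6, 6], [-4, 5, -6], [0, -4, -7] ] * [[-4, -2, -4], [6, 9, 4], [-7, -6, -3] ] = [[-2, 20, 10], [88, 89, 54], [25, 6, 5]]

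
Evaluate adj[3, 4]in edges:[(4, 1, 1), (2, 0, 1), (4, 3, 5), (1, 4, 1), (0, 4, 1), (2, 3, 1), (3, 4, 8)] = 8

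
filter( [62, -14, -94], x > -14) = keep x where x > -14: 62✓, -14✗, -94✗
= [62]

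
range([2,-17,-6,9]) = 26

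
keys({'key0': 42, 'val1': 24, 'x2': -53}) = ['key0', 'val1', 'x2']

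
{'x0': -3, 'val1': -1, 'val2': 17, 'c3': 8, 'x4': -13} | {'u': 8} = {'x0': -3, 'val1': -1, 'val2': 17, 'c3': 8, 'x4': -13, 'u': 8}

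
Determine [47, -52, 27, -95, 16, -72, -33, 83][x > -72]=[47, -52, 27, 16, -33, 83]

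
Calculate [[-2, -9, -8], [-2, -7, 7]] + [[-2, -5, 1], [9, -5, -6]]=[[-4, -14, -7], [7, -12, 1]]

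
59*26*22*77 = 2598596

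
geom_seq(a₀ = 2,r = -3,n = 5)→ a_0 = 2*(-3)^0 = 2
a_1 = 2*(-3)^1 = -6
a_2 = 2*(-3)^2 = 18
...
= [2, -6, 18, -54, 162]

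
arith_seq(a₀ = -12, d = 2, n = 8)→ a_0 = -12 + 0*2 = -12
a_1 = -12 + 1*2 = -10
a_2 = -12 + 2*2 = -8
...
= [-12, -10, -8, -6, -4, -2, 0, 2]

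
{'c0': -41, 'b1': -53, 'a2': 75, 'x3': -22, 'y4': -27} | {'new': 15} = {'c0': -41, 'b1': -53, 'a2': 75, 'x3': -22, 'y4': -27, 'new': 15}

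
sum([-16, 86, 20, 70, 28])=188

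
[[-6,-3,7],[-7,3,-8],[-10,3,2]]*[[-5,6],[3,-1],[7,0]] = C[0][0] = (-6)*(-5) + (-3)*(3) + (7)*(7) = 70
C[0][1] = (-6)*(6) + (-3)*(-1) + (7)*(0) = -33
C[1][0] = (-7)*(-5) + (3)*(3) + (-8)*(7) = -12
C[1][1] = (-7)*(6) + (3)*(-1) + (-8)*(0) = -45
C[2][0] = (-10)*(-5) + (3)*(3) + (2)*(7) = 73
C[2][1] = (-10)*(6) + (3)*(-1) + (2)*(0) = -63
= [[70, -33], [-12, -45], [73, -63]]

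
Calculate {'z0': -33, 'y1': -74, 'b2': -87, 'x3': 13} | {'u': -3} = {'z0': -33, 'y1': -74, 'b2': -87, 'x3': 13, 'u': -3}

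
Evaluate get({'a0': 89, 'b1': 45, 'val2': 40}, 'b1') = 45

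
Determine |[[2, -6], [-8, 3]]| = -42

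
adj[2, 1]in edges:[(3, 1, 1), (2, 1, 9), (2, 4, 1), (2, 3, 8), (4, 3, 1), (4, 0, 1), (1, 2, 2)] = 9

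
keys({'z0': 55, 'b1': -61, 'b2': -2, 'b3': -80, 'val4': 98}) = ['z0', 'b1', 'b2', 'b3', 'val4']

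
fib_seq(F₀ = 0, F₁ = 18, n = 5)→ F_2 = F_1 + F_0 = 18
F_3 = F_2 + F_1 = 36
F_4 = F_3 + F_2 = 54
= [0, 18, 18, 36, 54]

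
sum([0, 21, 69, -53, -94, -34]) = 0 + 21 + 69 + (-53) + (-94) + (-34)
= -91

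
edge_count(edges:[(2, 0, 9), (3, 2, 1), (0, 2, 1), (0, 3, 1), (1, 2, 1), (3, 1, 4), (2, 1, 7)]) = 7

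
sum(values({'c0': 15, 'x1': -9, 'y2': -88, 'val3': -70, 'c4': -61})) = 15 + (-9) + (-88) + (-70) + (-61)
= -213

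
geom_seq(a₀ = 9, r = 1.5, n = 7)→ a_0 = 9*1.5^0 = 9.0
a_1 = 9*1.5^1 = 13.5
a_2 = 9*1.5^2 = 20.25
...
= [9.0, 13.5, 20.25, 30.375, 45.5625, 68.34375, 102.515625]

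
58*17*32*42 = 1325184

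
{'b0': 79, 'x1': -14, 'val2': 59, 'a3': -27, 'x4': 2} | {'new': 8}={'b0': 79, 'x1': -14, 'val2': 59, 'a3': -27, 'x4': 2, 'new': 8}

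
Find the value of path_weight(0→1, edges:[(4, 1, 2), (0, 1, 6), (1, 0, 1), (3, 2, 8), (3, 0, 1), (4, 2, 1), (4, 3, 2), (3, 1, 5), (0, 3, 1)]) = w(0→1)=6
= 6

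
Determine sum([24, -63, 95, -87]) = -31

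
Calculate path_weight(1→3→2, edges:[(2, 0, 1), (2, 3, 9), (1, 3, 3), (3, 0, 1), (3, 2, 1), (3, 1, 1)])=w(1→3)=3 + w(3→2)=1
= 4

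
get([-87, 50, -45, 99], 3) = 99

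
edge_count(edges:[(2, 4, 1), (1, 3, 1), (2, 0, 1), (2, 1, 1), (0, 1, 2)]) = 5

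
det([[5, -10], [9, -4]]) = (5)*(-4) - (-10)*(9)
= 70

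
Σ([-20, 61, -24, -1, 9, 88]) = 113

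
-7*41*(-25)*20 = 143500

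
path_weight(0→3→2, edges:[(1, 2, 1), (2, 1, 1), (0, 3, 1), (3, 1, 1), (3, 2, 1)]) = w(0→3)=1 + w(3→2)=1
= 2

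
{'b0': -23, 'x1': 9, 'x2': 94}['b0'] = -23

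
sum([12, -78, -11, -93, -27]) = -197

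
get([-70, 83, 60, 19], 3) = 19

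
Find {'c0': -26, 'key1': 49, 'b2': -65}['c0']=-26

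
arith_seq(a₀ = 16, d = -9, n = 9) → [16, 7, -2, -11, -20, -29, -38, -47, -56]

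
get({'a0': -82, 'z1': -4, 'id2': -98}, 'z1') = -4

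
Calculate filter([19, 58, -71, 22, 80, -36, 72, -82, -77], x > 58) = keep x where x > 58: 19✗, 58✗, -71✗, 22✗, 80✓, -36✗, 72✓, -82✗, -77✗
= [80, 72]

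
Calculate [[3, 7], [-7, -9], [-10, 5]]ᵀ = [[3, -7, -10], [7, -9, 5]]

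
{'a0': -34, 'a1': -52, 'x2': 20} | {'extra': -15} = {'a0': -34, 'a1': -52, 'x2': 20, 'extra': -15}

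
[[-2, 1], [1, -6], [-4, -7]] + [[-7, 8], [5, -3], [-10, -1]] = [[-9, 9], [6, -9], [-14, -8]]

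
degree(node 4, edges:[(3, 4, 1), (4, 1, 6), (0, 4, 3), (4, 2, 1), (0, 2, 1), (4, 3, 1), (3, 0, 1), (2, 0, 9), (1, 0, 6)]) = incident: (3,4), (4,1), (0,4), (4,2), (4,3)
= 5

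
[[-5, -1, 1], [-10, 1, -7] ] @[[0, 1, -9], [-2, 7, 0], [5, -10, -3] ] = C[0][0] = (-5)*(0) + (-1)*(-2) + (1)*(5) = 7
C[0][1] = (-5)*(1) + (-1)*(7) + (1)*(-10) = -22
C[0][2] = (-5)*(-9) + (-1)*(0) + (1)*(-3) = 42
C[1][0] = (-10)*(0) + (1)*(-2) + (-7)*(5) = -37
C[1][1] = (-10)*(1) + (1)*(7) + (-7)*(-10) = 67
C[1][2] = (-10)*(-9) + (1)*(0) + (-7)*(-3) = 111
= [[7, -22, 42], [-37, 67, 111]]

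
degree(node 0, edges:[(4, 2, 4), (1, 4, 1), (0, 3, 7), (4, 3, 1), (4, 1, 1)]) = 1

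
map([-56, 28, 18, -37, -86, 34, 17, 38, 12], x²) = (-56)²=3136, (28)²=784, (18)²=324, (-37)²=1369, (-86)²=7396, (34)²=1156, (17)²=289, (38)²=1444, (12)²=144
= [3136, 784, 324, 1369, 7396, 1156, 289, 1444, 144]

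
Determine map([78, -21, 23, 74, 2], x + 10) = 78+10=88, -21+10=-11, 23+10=33, 74+10=84, 2+10=12
= [88, -11, 33, 84, 12]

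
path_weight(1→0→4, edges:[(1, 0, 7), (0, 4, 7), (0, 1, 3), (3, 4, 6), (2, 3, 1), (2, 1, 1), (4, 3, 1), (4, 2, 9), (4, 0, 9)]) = w(1→0)=7 + w(0→4)=7
= 14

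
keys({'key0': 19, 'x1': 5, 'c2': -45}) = ['key0', 'x1', 'c2']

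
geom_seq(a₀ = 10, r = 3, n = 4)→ [10, 30, 90, 270]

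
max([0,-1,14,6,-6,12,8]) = 14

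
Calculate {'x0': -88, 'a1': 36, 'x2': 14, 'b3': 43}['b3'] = 43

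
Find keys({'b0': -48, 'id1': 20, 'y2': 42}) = ['b0', 'id1', 'y2']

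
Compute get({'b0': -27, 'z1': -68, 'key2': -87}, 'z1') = -68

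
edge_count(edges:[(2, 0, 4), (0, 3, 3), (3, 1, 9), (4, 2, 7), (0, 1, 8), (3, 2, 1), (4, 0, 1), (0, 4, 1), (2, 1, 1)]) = 9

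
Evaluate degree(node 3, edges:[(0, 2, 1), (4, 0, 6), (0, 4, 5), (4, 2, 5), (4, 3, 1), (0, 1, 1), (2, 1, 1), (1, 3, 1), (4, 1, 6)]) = incident: (4,3), (1,3)
= 2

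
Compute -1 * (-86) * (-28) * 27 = -65016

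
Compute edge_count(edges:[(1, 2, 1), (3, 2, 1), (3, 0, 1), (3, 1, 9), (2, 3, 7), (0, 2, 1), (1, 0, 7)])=7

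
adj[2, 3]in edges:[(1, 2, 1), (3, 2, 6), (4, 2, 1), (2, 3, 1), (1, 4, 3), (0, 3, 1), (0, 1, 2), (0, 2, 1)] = 1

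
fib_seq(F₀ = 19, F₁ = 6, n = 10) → F_2 = F_1 + F_0 = 25
F_3 = F_2 + F_1 = 31
F_4 = F_3 + F_2 = 56
...
= [19, 6, 25, 31, 56, 87, 143, 230, 373, 603]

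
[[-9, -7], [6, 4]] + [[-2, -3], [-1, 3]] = [[-11, -10], [5, 7]]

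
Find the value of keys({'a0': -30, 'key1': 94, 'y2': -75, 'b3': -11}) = ['a0', 'key1', 'y2', 'b3']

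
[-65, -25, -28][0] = -65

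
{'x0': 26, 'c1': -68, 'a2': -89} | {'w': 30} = {'x0': 26, 'c1': -68, 'a2': -89, 'w': 30}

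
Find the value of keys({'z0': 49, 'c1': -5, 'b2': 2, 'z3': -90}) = ['z0', 'c1', 'b2', 'z3']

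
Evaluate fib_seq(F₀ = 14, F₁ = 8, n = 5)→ [14, 8, 22, 30, 52]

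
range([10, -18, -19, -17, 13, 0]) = 32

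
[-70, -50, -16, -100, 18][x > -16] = keep x where x > -16: -70✗, -50✗, -16✗, -100✗, 18✓
= [18]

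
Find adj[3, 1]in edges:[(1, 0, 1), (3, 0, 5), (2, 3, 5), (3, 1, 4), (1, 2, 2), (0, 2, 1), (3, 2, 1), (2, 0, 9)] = 4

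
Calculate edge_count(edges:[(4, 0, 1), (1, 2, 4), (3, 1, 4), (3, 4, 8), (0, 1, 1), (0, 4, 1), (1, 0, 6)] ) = 7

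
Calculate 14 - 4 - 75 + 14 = -51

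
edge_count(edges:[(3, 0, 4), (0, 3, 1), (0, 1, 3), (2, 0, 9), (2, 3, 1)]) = 5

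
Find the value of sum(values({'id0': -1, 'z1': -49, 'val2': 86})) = 36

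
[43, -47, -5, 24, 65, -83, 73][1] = -47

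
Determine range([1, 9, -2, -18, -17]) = 27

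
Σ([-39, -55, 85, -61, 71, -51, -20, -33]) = -103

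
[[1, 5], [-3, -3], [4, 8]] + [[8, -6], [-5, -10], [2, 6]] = [[9, -1], [-8, -13], [6, 14]]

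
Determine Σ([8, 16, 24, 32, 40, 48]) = 168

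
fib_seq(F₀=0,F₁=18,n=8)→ [0, 18, 18, 36, 54, 90, 144, 234]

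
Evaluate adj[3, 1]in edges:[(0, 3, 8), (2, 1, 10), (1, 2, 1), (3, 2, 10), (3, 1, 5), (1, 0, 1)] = 5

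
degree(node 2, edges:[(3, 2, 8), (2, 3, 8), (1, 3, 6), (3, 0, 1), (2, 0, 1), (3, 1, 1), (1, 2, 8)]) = 4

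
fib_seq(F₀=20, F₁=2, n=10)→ [20, 2, 22, 24, 46, 70, 116, 186, 302, 488]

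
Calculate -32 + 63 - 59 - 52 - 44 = -124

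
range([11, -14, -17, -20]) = 31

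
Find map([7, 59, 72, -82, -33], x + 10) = [17, 69, 82, -72, -23]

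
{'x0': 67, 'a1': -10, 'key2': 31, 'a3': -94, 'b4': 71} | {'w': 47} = {'x0': 67, 'a1': -10, 'key2': 31, 'a3': -94, 'b4': 71, 'w': 47}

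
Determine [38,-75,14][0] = 38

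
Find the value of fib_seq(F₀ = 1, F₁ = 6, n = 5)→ F_2 = F_1 + F_0 = 7
F_3 = F_2 + F_1 = 13
F_4 = F_3 + F_2 = 20
= [1, 6, 7, 13, 20]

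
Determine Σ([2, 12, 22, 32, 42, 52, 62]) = 224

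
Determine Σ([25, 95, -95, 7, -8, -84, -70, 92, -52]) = 25 + 95 + (-95) + 7 + (-8) + (-84) + (-70) + 92 + (-52)
= -90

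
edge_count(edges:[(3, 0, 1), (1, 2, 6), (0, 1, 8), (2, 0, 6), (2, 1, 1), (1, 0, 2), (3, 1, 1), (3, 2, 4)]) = 8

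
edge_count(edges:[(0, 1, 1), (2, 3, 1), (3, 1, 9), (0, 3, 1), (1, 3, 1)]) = 5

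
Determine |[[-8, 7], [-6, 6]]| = -6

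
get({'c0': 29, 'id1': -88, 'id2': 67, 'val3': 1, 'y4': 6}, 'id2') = 67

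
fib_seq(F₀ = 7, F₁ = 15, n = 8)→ F_2 = F_1 + F_0 = 22
F_3 = F_2 + F_1 = 37
F_4 = F_3 + F_2 = 59
...
= [7, 15, 22, 37, 59, 96, 155, 251]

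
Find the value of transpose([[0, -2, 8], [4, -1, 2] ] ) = [[0, 4], [-2, -1], [8, 2]]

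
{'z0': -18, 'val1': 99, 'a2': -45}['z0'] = -18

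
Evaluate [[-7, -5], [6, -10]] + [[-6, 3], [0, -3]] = [[-13, -2], [6, -13]]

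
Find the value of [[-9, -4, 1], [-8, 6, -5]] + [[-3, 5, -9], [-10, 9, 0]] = [[-12, 1, -8], [-18, 15, -5]]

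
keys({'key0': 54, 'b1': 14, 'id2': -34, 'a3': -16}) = ['key0', 'b1', 'id2', 'a3']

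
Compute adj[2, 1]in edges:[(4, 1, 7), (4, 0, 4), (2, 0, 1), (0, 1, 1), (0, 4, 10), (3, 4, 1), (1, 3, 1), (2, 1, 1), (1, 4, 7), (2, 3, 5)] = 1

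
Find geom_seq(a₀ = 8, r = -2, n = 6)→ [8, -16, 32, -64, 128, -256]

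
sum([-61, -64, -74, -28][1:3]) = -138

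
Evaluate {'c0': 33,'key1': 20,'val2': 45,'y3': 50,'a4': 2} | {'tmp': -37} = {'c0': 33, 'key1': 20, 'val2': 45, 'y3': 50, 'a4': 2, 'tmp': -37}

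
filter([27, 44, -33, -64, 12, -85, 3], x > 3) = [27, 44, 12]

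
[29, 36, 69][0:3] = [29, 36, 69]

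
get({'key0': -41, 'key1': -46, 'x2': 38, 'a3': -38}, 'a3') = -38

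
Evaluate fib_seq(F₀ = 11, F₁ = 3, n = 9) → F_2 = F_1 + F_0 = 14
F_3 = F_2 + F_1 = 17
F_4 = F_3 + F_2 = 31
...
= [11, 3, 14, 17, 31, 48, 79, 127, 206]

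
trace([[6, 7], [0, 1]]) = 7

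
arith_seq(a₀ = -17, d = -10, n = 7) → a_0 = -17 + 0*-10 = -17
a_1 = -17 + 1*-10 = -27
a_2 = -17 + 2*-10 = -37
...
= [-17, -27, -37, -47, -57, -67, -77]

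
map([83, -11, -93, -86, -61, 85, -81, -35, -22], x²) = (83)²=6889, (-11)²=121, (-93)²=8649, (-86)²=7396, (-61)²=3721, (85)²=7225, (-81)²=6561, (-35)²=1225, (-22)²=484
= [6889, 121, 8649, 7396, 3721, 7225, 6561, 1225, 484]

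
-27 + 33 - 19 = -13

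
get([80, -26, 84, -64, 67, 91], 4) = 67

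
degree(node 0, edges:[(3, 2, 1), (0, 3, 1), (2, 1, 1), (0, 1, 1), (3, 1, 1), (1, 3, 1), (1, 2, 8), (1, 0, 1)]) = 3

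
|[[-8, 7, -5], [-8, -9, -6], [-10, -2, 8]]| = (1)*(-8)*det([[-9, -6], [-2, 8]]) + (-1)*(7)*det([[-8, -6], [-10, 8]]) + (1)*(-5)*det([[-8, -9], [-10, -2]])
= 672 + 868 + 370
= 1910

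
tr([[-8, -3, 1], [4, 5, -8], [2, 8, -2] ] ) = diagonal: (-8) + 5 + (-2)
= -5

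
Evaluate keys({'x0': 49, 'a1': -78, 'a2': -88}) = ['x0', 'a1', 'a2']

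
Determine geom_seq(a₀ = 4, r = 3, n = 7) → a_0 = 4*3^0 = 4
a_1 = 4*3^1 = 12
a_2 = 4*3^2 = 36
...
= [4, 12, 36, 108, 324, 972, 2916]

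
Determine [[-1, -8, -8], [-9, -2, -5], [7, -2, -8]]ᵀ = [[-1, -9, 7], [-8, -2, -2], [-8, -5, -8]]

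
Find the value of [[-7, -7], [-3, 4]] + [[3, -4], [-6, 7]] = [[-4, -11], [-9, 11]]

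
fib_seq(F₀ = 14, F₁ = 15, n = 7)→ [14, 15, 29, 44, 73, 117, 190]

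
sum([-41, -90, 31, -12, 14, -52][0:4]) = -112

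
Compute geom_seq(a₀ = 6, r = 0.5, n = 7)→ a_0 = 6*0.5^0 = 6.0
a_1 = 6*0.5^1 = 3.0
a_2 = 6*0.5^2 = 1.5
...
= [6.0, 3.0, 1.5, 0.75, 0.375, 0.1875, 0.09375]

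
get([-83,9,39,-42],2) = 39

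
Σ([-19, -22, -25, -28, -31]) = -125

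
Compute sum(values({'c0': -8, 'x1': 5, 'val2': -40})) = (-8) + 5 + (-40)
= -43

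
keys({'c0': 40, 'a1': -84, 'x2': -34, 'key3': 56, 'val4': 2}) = ['c0', 'a1', 'x2', 'key3', 'val4']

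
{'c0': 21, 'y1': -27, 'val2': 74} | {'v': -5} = {'c0': 21, 'y1': -27, 'val2': 74, 'v': -5}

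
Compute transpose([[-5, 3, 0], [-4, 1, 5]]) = [[-5, -4], [3, 1], [0, 5]]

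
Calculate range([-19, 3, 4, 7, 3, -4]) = 26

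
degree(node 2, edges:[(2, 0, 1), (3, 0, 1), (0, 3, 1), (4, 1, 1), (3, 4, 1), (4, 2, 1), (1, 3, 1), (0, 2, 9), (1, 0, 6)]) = incident: (2,0), (4,2), (0,2)
= 3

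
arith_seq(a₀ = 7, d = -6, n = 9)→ a_0 = 7 + 0*-6 = 7
a_1 = 7 + 1*-6 = 1
a_2 = 7 + 2*-6 = -5
...
= [7, 1, -5, -11, -17, -23, -29, -35, -41]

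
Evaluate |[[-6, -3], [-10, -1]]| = -24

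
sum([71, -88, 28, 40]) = 51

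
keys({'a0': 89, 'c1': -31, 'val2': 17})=['a0', 'c1', 'val2']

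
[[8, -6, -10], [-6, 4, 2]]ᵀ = [[8, -6], [-6, 4], [-10, 2]]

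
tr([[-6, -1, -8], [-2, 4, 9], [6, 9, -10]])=diagonal: (-6) + 4 + (-10)
= -12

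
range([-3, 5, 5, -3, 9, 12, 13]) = 16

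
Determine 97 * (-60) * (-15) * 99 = 8642700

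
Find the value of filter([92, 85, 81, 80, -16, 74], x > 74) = [92, 85, 81, 80]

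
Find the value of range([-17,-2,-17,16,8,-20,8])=36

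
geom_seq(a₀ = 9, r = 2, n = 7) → [9, 18, 36, 72, 144, 288, 576]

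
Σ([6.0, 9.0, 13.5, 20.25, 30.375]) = 6.0 + 9.0 + 13.5 + 20.25 + 30.375
= 79.125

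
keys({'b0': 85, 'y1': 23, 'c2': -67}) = ['b0', 'y1', 'c2']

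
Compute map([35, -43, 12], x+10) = [45, -33, 22]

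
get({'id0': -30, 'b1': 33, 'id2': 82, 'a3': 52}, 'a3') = 52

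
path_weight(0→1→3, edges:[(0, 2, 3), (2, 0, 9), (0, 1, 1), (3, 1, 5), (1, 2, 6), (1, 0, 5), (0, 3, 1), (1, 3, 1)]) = w(0→1)=1 + w(1→3)=1
= 2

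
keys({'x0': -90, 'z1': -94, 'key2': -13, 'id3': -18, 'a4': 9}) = ['x0', 'z1', 'key2', 'id3', 'a4']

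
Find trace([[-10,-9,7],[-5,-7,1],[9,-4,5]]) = -12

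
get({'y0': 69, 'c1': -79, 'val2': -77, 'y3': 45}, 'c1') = -79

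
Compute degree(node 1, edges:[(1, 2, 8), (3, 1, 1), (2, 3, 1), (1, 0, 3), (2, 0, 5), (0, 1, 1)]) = 4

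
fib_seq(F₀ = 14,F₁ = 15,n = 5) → F_2 = F_1 + F_0 = 29
F_3 = F_2 + F_1 = 44
F_4 = F_3 + F_2 = 73
= [14, 15, 29, 44, 73]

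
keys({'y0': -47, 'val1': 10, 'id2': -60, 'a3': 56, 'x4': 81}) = ['y0', 'val1', 'id2', 'a3', 'x4']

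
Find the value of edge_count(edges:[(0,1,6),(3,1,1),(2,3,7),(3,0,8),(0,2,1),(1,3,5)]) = 6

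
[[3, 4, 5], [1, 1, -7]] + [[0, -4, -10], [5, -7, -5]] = [[3, 0, -5], [6, -6, -12]]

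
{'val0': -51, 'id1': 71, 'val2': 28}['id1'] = 71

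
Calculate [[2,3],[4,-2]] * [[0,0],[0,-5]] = C[0][0] = (2)*(0) + (3)*(0) = 0
C[0][1] = (2)*(0) + (3)*(-5) = -15
C[1][0] = (4)*(0) + (-2)*(0) = 0
C[1][1] = (4)*(0) + (-2)*(-5) = 10
= [[0, -15], [0, 10]]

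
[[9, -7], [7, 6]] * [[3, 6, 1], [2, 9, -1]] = C[0][0] = (9)*(3) + (-7)*(2) = 13
C[0][1] = (9)*(6) + (-7)*(9) = -9
C[0][2] = (9)*(1) + (-7)*(-1) = 16
C[1][0] = (7)*(3) + (6)*(2) = 33
C[1][1] = (7)*(6) + (6)*(9) = 96
C[1][2] = (7)*(1) + (6)*(-1) = 1
= [[13, -9, 16], [33, 96, 1]]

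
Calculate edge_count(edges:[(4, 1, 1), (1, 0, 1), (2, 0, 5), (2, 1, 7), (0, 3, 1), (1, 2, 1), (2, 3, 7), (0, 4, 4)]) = 8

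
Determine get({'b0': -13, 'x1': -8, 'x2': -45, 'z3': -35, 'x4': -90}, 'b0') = -13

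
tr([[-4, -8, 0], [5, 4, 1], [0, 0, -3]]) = diagonal: (-4) + 4 + (-3)
= -3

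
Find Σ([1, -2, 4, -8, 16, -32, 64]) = 43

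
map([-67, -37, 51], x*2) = [-134, -74, 102]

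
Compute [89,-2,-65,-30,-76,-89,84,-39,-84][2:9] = [-65, -30, -76, -89, 84, -39, -84]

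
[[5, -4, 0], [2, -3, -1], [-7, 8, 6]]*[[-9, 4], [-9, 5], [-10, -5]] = C[0][0] = (5)*(-9) + (-4)*(-9) + (0)*(-10) = -9
C[0][1] = (5)*(4) + (-4)*(5) + (0)*(-5) = 0
C[1][0] = (2)*(-9) + (-3)*(-9) + (-1)*(-10) = 19
C[1][1] = (2)*(4) + (-3)*(5) + (-1)*(-5) = -2
C[2][0] = (-7)*(-9) + (8)*(-9) + (6)*(-10) = -69
C[2][1] = (-7)*(4) + (8)*(5) + (6)*(-5) = -18
= [[-9, 0], [19, -2], [-69, -18]]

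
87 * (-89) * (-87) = 673641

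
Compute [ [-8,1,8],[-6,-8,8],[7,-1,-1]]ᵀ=[[-8, -6, 7], [1, -8, -1], [8, 8, -1]]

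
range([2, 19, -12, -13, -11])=32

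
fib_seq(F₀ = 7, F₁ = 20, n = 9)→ F_2 = F_1 + F_0 = 27
F_3 = F_2 + F_1 = 47
F_4 = F_3 + F_2 = 74
...
= [7, 20, 27, 47, 74, 121, 195, 316, 511]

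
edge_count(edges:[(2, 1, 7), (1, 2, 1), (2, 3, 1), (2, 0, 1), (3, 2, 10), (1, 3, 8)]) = 6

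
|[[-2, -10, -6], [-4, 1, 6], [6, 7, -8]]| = (1)*(-2)*det([[1, 6], [7, -8]]) + (-1)*(-10)*det([[-4, 6], [6, -8]]) + (1)*(-6)*det([[-4, 1], [6, 7]])
= 100 + -40 + 204
= 264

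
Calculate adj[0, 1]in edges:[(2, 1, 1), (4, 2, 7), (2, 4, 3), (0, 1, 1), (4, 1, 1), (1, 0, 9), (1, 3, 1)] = 1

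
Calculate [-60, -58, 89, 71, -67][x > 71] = keep x where x > 71: -60✗, -58✗, 89✓, 71✗, -67✗
= [89]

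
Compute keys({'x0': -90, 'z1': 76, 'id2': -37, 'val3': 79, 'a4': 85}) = ['x0', 'z1', 'id2', 'val3', 'a4']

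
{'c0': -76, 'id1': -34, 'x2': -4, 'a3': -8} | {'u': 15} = {'c0': -76, 'id1': -34, 'x2': -4, 'a3': -8, 'u': 15}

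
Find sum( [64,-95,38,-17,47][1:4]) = slice → [-95, 38, -17]
(-95) + 38 + (-17)
= -74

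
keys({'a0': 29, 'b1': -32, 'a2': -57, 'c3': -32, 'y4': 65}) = ['a0', 'b1', 'a2', 'c3', 'y4']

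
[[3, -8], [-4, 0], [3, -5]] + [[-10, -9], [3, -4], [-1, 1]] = [[-7, -17], [-1, -4], [2, -4]]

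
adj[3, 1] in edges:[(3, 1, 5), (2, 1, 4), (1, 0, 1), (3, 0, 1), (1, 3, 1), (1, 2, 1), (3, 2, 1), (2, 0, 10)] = 5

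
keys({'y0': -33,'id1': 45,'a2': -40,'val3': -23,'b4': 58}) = ['y0', 'id1', 'a2', 'val3', 'b4']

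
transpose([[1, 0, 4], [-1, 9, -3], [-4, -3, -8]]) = [[1, -1, -4], [0, 9, -3], [4, -3, -8]]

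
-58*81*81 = -380538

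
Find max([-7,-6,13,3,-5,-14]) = 13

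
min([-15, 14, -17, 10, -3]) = -17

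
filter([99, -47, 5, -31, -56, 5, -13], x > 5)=keep x where x > 5: 99✓, -47✗, 5✗, -31✗, -56✗, 5✗, -13✗
= [99]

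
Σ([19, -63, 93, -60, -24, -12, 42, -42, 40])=-7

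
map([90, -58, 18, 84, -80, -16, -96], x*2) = 90*2=180, -58*2=-116, 18*2=36, 84*2=168, -80*2=-160, -16*2=-32, -96*2=-192
= [180, -116, 36, 168, -160, -32, -192]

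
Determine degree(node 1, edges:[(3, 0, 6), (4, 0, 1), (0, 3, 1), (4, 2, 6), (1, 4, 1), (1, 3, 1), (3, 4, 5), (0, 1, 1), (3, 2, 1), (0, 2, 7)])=incident: (1,4), (1,3), (0,1)
= 3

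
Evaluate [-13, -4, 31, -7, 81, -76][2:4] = [31, -7]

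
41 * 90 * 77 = 284130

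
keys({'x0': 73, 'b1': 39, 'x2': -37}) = ['x0', 'b1', 'x2']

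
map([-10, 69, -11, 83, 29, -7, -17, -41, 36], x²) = [100, 4761, 121, 6889, 841, 49, 289, 1681, 1296]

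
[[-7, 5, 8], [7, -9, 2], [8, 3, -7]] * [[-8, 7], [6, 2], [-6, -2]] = C[0][0] = (-7)*(-8) + (5)*(6) + (8)*(-6) = 38
C[0][1] = (-7)*(7) + (5)*(2) + (8)*(-2) = -55
C[1][0] = (7)*(-8) + (-9)*(6) + (2)*(-6) = -122
C[1][1] = (7)*(7) + (-9)*(2) + (2)*(-2) = 27
C[2][0] = (8)*(-8) + (3)*(6) + (-7)*(-6) = -4
C[2][1] = (8)*(7) + (3)*(2) + (-7)*(-2) = 76
= [[38, -55], [-122, 27], [-4, 76]]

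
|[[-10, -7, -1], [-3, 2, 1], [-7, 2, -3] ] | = 184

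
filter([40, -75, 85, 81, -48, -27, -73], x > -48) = keep x where x > -48: 40✓, -75✗, 85✓, 81✓, -48✗, -27✓, -73✗
= [40, 85, 81, -27]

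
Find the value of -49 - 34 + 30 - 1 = -54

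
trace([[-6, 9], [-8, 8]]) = 2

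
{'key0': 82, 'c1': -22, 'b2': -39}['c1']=-22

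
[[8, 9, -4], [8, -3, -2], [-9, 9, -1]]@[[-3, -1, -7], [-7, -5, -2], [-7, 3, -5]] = [[-59, -65, -54], [11, 1, -40], [-29, -39, 50]]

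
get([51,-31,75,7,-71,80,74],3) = 7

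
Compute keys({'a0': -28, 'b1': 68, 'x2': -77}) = ['a0', 'b1', 'x2']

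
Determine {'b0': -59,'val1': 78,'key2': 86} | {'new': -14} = {'b0': -59, 'val1': 78, 'key2': 86, 'new': -14}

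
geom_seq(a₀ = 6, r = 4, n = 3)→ [6, 24, 96]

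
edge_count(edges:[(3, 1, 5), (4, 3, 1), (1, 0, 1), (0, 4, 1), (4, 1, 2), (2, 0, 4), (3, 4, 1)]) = 7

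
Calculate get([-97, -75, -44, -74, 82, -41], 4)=82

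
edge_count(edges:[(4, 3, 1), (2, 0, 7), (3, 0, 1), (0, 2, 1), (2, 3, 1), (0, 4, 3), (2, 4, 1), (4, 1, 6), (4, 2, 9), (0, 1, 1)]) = 10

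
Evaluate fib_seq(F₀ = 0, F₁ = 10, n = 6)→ [0, 10, 10, 20, 30, 50]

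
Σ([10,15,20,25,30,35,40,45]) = 220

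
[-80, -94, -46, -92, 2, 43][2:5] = [-46, -92, 2]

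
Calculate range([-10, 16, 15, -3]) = 26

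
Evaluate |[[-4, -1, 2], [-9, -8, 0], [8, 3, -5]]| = (1)*(-4)*det([[-8, 0], [3, -5]]) + (-1)*(-1)*det([[-9, 0], [8, -5]]) + (1)*(2)*det([[-9, -8], [8, 3]])
= -160 + 45 + 74
= -41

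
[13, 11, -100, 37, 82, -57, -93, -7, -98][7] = -7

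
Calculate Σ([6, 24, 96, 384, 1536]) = 2046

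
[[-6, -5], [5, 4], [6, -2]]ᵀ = [[-6, 5, 6], [-5, 4, -2]]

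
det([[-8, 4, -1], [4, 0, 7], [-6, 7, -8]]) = 324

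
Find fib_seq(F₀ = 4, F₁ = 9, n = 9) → [4, 9, 13, 22, 35, 57, 92, 149, 241]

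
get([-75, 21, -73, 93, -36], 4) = -36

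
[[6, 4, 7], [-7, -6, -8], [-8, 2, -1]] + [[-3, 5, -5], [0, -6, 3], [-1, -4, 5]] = [[3, 9, 2], [-7, -12, -5], [-9, -2, 4]]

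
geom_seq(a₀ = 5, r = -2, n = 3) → a_0 = 5*(-2)^0 = 5
a_1 = 5*(-2)^1 = -10
a_2 = 5*(-2)^2 = 20
= [5, -10, 20]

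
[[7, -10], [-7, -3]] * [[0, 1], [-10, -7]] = [[100, 77], [30, 14]]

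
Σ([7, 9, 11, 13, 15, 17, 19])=7 + 9 + 11 + 13 + 15 + 17 + 19
= 91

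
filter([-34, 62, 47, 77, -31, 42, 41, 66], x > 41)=keep x where x > 41: -34✗, 62✓, 47✓, 77✓, -31✗, 42✓, 41✗, 66✓
= [62, 47, 77, 42, 66]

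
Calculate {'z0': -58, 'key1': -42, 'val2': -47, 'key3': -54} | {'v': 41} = {'z0': -58, 'key1': -42, 'val2': -47, 'key3': -54, 'v': 41}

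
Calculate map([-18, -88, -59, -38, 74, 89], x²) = [324, 7744, 3481, 1444, 5476, 7921]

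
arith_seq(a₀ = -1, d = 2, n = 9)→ [-1, 1, 3, 5, 7, 9, 11, 13, 15]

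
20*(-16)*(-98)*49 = 1536640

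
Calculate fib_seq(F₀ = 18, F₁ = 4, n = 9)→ F_2 = F_1 + F_0 = 22
F_3 = F_2 + F_1 = 26
F_4 = F_3 + F_2 = 48
...
= [18, 4, 22, 26, 48, 74, 122, 196, 318]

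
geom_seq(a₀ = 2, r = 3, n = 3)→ a_0 = 2*3^0 = 2
a_1 = 2*3^1 = 6
a_2 = 2*3^2 = 18
= [2, 6, 18]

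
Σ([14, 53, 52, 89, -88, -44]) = 14 + 53 + 52 + 89 + (-88) + (-44)
= 76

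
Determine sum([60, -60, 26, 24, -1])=49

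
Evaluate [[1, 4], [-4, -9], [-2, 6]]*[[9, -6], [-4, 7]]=C[0][0] = (1)*(9) + (4)*(-4) = -7
C[0][1] = (1)*(-6) + (4)*(7) = 22
C[1][0] = (-4)*(9) + (-9)*(-4) = 0
C[1][1] = (-4)*(-6) + (-9)*(7) = -39
C[2][0] = (-2)*(9) + (6)*(-4) = -42
C[2][1] = (-2)*(-6) + (6)*(7) = 54
= [[-7, 22], [0, -39], [-42, 54]]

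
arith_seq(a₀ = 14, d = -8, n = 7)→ a_0 = 14 + 0*-8 = 14
a_1 = 14 + 1*-8 = 6
a_2 = 14 + 2*-8 = -2
...
= [14, 6, -2, -10, -18, -26, -34]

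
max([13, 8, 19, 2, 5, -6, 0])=19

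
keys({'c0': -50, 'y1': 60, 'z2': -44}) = ['c0', 'y1', 'z2']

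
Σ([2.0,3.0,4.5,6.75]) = 16.25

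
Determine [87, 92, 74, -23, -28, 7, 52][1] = 92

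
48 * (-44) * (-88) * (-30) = -5575680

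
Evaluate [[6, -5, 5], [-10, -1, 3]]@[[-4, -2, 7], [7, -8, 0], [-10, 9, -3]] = [[-109, 73, 27], [3, 55, -79]]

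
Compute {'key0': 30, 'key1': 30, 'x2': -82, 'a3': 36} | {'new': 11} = {'key0': 30, 'key1': 30, 'x2': -82, 'a3': 36, 'new': 11}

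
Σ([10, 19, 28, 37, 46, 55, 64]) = 259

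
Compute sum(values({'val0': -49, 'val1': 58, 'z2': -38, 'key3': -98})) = -127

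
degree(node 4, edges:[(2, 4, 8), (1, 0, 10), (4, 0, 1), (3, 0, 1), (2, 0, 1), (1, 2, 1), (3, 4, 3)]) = incident: (2,4), (4,0), (3,4)
= 3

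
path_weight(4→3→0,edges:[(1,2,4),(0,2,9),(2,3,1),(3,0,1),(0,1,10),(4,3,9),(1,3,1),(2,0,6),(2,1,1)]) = 10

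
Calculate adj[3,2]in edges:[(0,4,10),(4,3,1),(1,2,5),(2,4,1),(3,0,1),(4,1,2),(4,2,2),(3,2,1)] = 1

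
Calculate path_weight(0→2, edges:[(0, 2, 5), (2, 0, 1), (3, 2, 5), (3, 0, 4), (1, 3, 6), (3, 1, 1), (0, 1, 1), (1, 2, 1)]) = 5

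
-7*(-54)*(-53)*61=-1222074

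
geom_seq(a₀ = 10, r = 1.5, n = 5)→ [10.0, 15.0, 22.5, 33.75, 50.625]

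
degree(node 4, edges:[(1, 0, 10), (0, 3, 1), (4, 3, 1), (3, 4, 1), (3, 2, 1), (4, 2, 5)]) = 3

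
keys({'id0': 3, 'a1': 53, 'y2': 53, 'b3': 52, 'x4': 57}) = ['id0', 'a1', 'y2', 'b3', 'x4']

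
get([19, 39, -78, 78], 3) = 78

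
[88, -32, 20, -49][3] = -49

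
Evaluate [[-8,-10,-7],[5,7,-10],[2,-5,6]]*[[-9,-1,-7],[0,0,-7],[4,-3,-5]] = [[44, 29, 161], [-85, 25, -34], [6, -20, -9]]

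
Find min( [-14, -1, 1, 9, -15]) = -15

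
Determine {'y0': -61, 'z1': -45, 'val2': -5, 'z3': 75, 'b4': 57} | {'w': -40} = {'y0': -61, 'z1': -45, 'val2': -5, 'z3': 75, 'b4': 57, 'w': -40}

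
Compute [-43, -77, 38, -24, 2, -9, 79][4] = 2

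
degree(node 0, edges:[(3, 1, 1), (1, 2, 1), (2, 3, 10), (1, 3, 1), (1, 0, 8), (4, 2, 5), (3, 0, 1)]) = 2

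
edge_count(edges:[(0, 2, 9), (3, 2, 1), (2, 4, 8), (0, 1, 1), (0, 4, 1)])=5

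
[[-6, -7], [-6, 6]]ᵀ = [[-6, -6], [-7, 6]]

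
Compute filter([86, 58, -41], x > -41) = [86, 58]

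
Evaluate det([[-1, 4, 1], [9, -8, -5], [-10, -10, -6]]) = 248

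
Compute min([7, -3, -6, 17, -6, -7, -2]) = -7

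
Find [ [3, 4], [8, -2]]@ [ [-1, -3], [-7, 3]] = C[0][0] = (3)*(-1) + (4)*(-7) = -31
C[0][1] = (3)*(-3) + (4)*(3) = 3
C[1][0] = (8)*(-1) + (-2)*(-7) = 6
C[1][1] = (8)*(-3) + (-2)*(3) = -30
= [[-31, 3], [6, -30]]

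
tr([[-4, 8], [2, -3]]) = -7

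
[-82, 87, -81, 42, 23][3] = 42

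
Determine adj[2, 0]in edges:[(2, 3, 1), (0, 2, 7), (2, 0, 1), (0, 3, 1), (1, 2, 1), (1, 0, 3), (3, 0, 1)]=1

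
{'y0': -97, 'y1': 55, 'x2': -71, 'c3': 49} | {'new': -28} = {'y0': -97, 'y1': 55, 'x2': -71, 'c3': 49, 'new': -28}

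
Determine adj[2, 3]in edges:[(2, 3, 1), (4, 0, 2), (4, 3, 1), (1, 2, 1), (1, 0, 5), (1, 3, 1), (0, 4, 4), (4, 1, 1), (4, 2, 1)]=1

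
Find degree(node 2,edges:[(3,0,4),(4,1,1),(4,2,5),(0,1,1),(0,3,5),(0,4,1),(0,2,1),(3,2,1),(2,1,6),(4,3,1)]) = incident: (4,2), (0,2), (3,2), (2,1)
= 4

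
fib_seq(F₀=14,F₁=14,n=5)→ F_2 = F_1 + F_0 = 28
F_3 = F_2 + F_1 = 42
F_4 = F_3 + F_2 = 70
= [14, 14, 28, 42, 70]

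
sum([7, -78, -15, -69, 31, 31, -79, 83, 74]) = -15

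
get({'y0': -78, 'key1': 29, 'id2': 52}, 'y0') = -78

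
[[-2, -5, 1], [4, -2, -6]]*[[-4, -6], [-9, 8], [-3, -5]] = [[50, -33], [20, -10]]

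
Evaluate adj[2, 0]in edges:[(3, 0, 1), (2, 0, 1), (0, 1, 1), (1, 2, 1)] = 1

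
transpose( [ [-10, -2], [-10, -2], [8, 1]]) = [[-10, -10, 8], [-2, -2, 1]]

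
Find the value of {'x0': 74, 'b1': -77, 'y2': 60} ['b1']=-77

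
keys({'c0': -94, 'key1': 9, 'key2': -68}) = ['c0', 'key1', 'key2']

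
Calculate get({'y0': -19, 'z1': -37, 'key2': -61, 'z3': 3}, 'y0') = -19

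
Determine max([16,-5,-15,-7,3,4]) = 16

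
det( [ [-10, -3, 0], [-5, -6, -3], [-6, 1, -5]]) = (1)*(-10)*det([[-6, -3], [1, -5]]) + (-1)*(-3)*det([[-5, -3], [-6, -5]]) + (1)*(0)*det([[-5, -6], [-6, 1]])
= -330 + 21 + 0
= -309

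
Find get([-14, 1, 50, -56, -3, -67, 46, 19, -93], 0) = -14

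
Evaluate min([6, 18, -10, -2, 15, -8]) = -10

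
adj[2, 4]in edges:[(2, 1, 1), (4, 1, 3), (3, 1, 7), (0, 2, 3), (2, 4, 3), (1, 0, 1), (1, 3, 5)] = 3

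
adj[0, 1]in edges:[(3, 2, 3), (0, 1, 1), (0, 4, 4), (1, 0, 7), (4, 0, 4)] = 1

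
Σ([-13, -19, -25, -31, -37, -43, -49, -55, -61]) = (-13) + (-19) + (-25) + (-31) + (-37) + (-43) + (-49) + (-55) + (-61)
= -333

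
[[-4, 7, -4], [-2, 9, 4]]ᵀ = [[-4, -2], [7, 9], [-4, 4]]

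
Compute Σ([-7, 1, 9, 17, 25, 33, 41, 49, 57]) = (-7) + 1 + 9 + 17 + 25 + 33 + 41 + 49 + 57
= 225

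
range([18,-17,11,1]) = 35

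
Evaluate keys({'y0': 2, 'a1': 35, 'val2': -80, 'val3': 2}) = ['y0', 'a1', 'val2', 'val3']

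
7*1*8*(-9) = -504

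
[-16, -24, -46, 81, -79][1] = -24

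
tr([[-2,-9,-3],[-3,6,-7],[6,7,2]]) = diagonal: (-2) + 6 + 2
= 6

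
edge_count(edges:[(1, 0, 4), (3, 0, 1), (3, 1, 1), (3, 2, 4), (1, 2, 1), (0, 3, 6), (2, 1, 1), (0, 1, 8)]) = 8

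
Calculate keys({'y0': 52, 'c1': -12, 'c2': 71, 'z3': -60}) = ['y0', 'c1', 'c2', 'z3']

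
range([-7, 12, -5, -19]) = 31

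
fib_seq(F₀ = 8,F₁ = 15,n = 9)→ F_2 = F_1 + F_0 = 23
F_3 = F_2 + F_1 = 38
F_4 = F_3 + F_2 = 61
...
= [8, 15, 23, 38, 61, 99, 160, 259, 419]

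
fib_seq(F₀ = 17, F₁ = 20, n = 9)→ F_2 = F_1 + F_0 = 37
F_3 = F_2 + F_1 = 57
F_4 = F_3 + F_2 = 94
...
= [17, 20, 37, 57, 94, 151, 245, 396, 641]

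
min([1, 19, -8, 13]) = -8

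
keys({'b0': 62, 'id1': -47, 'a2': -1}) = ['b0', 'id1', 'a2']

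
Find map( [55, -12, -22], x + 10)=55+10=65, -12+10=-2, -22+10=-12
= [65, -2, -12]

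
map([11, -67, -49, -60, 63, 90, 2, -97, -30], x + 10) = [21, -57, -39, -50, 73, 100, 12, -87, -20]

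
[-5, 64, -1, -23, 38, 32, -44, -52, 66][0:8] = [-5, 64, -1, -23, 38, 32, -44, -52]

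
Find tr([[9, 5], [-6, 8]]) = diagonal: 9 + 8
= 17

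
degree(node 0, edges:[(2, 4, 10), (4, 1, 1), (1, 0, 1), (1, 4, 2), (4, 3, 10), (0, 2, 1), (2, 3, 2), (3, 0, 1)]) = incident: (1,0), (0,2), (3,0)
= 3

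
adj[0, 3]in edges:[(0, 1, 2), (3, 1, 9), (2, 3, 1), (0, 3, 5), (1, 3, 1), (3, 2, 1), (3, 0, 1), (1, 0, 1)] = 5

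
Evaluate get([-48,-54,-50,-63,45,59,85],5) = 59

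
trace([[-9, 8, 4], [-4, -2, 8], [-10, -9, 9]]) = diagonal: (-9) + (-2) + 9
= -2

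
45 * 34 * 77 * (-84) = -9896040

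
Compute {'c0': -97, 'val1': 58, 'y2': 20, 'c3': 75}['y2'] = 20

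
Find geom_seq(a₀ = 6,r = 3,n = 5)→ a_0 = 6*3^0 = 6
a_1 = 6*3^1 = 18
a_2 = 6*3^2 = 54
...
= [6, 18, 54, 162, 486]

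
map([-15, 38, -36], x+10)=[-5, 48, -26]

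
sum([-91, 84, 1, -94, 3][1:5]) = -6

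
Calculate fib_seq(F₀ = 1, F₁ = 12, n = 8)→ [1, 12, 13, 25, 38, 63, 101, 164]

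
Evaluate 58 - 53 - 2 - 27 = -24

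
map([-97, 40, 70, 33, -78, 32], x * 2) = [-194, 80, 140, 66, -156, 64]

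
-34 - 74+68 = -40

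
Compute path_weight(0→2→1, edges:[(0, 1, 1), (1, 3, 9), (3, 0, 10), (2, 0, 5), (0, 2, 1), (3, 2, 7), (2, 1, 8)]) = w(0→2)=1 + w(2→1)=8
= 9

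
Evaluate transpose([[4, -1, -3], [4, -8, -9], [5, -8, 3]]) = [[4, 4, 5], [-1, -8, -8], [-3, -9, 3]]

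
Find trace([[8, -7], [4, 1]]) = diagonal: 8 + 1
= 9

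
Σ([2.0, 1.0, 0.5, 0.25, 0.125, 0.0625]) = 2.0 + 1.0 + 0.5 + 0.25 + 0.125 + 0.0625
= 3.9375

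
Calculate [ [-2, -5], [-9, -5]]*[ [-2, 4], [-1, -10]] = [[9, 42], [23, 14]]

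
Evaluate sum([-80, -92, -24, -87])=(-80) + (-92) + (-24) + (-87)
= -283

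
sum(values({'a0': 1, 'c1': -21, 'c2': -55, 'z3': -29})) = 1 + (-21) + (-55) + (-29)
= -104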